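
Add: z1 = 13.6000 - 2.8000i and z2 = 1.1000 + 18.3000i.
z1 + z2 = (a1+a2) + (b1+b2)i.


Real: 13.6 + 1.1 = 14.7
Imag: -2.8 + 18.3 = 15.5

14.7000 + 15.5000i


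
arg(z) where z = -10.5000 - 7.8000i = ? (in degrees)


Re = -10.5, Im = -7.8
arg = atan2(-7.8, -10.5) = -143.3929 degrees

arg(z) = -143.3929 degrees


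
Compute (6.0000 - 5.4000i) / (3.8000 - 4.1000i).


Conjugate of z2 = 3.8000 + 4.1000i
Numerator: (6.0000 - 5.4000i)(3.8000 + 4.1000i) = 44.9400 + 4.0800i
Denominator: 3.8^2 + (-4.1)^2 = 31.25
Result = (44.9400 + 4.0800i)/31.25

1.4381 + 0.1306i


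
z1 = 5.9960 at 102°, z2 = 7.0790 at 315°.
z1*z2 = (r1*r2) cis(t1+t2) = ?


r = 5.9960 * 7.0790 = 42.4457
theta = 102° + 315° = 417° = 57° (mod 360)

42.4457 cis(57°)


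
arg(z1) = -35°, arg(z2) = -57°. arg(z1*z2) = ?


arg(z1*z2) = -35° - 57° = -92°
Normalized to (-180°, 180°]: -92°

-92°


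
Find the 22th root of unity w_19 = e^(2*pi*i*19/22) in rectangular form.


Angle = 360*19/22 = 310.9091°
a = cos(310.9091°) = 0.6549
b = sin(310.9091°) = -0.7557

0.6549 - 0.7557i


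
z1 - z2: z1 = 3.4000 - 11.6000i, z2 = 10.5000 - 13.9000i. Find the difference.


Real: 3.4 - 10.5 = -7.1
Imag: -11.6 + 13.9 = 2.3

-7.1000 + 2.3000i


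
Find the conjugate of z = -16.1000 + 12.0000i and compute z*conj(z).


z_bar = -16.1000 - 12.0000i
z*z_bar = (-16.1)^2 + 12^2 = 259.21 + 144 = 403.21

z_bar = -16.1000 - 12.0000i, z*z_bar = 403.21


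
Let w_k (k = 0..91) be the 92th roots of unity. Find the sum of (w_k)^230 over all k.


The roots are w_k = w^k with w = e^(2*pi*i/92), and (w^k)^230 = (w^230)^k.
So S = 1 + u + u^2 + ... + u^(91) with u = w^230.
230 = 2*92 + 46, so 230 is not a multiple of 92: u = (w^92)^2 * w^46 = w^46 ≠ 1 (w is a primitive 92th root), while u^92 = (w^92)^230 = 1.
Geometric series: S = (1 - u^92)/(1 - u) = (1 - 1)/(1 - u) = 0

S = 0


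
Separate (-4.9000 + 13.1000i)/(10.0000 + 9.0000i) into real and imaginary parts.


Multiply by conjugate: (-4.9000 + 13.1000i)(10.0000 - 9.0000i) / (10^2 + 9^2)
Numerator real = -4.9*10 + 13.1*9 = 68.9
Numerator imag = 13.1*10 - (-4.9)*9 = 175.1
Denominator = 181
Re(z) = 68.9/181 = 0.3807
Im(z) = 175.1/181 = 0.9674

Re(z) = 0.3807, Im(z) = 0.9674


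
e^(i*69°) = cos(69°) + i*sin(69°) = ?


cos(69°) = 0.3584
sin(69°) = 0.9336

e^(i*69°) = 0.3584 + 0.9336i


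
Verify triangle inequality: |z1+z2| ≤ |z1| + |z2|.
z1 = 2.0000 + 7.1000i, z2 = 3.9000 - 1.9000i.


|z1| = sqrt(2^2 + 7.1^2) = sqrt(54.41) = 7.3763
|z2| = sqrt(3.9^2 + (-1.9)^2) = sqrt(18.82) = 4.3382
z1+z2 = 5.9000 + 5.2000i
|z1+z2| = sqrt(61.85) = 7.8645
|z1|+|z2| = 7.3763 + 4.3382 = 11.7145

|z1+z2| = 7.8645 ≤ |z1|+|z2| = 11.7145 (verified)


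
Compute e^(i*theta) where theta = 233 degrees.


cos(233°) = -0.6018
sin(233°) = -0.7986

e^(i*233°) = -0.6018 - 0.7986i


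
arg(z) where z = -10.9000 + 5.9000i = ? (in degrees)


Re = -10.9, Im = 5.9
arg = atan2(5.9, -10.9) = 151.5740 degrees

arg(z) = 151.5740 degrees


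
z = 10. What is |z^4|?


|z| = sqrt(100+0) = sqrt(100) = 10
|z^4| = |z|^4 = 10^4 = 10000

|z^4| = 10000


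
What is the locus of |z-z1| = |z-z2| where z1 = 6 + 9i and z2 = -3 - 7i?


Equal distances means the locus is the perpendicular bisector of z1 and z2.
Midpoint = ((6+(-3))/2, (9+(-7))/2) = (1.5000, 1.0000)

Perpendicular bisector through (1.5000, 1.0000)


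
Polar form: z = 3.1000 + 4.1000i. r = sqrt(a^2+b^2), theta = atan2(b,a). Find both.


r = sqrt(9.61+16.81) = sqrt(26.42) = 5.1400
theta = atan2(4.1, 3.1) = 52.9072 degrees

r = 5.1400, theta = 52.9072 degrees


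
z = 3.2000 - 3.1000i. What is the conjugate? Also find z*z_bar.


z_bar = 3.2000 + 3.1000i
z*z_bar = 3.2^2 + (-3.1)^2 = 10.24 + 9.61 = 19.85

z_bar = 3.2000 + 3.1000i, z*z_bar = 19.85


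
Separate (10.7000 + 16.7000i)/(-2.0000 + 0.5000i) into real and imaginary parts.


Multiply by conjugate: (10.7000 + 16.7000i)(-2.0000 - 0.5000i) / ((-2)^2 + 0.5^2)
Numerator real = 10.7*(-2) + 16.7*0.5 = -13.05
Numerator imag = 16.7*(-2) - 10.7*0.5 = -38.75
Denominator = 4.25
Re(z) = -13.05/4.25 = -3.0706
Im(z) = -38.75/4.25 = -9.1176

Re(z) = -3.0706, Im(z) = -9.1176


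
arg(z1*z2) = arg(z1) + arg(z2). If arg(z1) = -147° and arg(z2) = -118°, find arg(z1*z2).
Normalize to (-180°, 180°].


arg(z1*z2) = -147° - 118° = -265°
Normalized to (-180°, 180°]: 95°

95°


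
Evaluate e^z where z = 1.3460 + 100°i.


e^1.3460 = 3.84203
cos(100°) = -0.17365
sin(100°) = 0.98481
Real = 3.84203*(-0.17365) = -0.6672
Imag = 3.84203*0.98481 = 3.7837

-0.6672 + 3.7837i


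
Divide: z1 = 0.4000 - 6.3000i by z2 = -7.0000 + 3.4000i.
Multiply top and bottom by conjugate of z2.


Conjugate of z2 = -7.0000 - 3.4000i
Numerator: (0.4000 - 6.3000i)(-7.0000 - 3.4000i) = -24.2200 + 42.7400i
Denominator: (-7)^2 + 3.4^2 = 60.56
Result = (-24.2200 + 42.7400i)/60.56

-0.3999 + 0.7057i


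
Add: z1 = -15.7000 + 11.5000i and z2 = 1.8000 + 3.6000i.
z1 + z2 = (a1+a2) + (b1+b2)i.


Real: -15.7 + 1.8 = -13.9
Imag: 11.5 + 3.6 = 15.1

-13.9000 + 15.1000i


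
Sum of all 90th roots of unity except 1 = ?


With w = e^(2*pi*i/90), all 90 of the 90th roots of unity w^0 = 1, w, ..., w^(89) sum to 0: 1 + w + ... + w^(89) = (1 - w^90)/(1 - w) = 0 since w^90 = 1, w ≠ 1.
Removing the root 1: w + w^2 + ... + w^(89) = 0 - 1 = -1

Sum = -1


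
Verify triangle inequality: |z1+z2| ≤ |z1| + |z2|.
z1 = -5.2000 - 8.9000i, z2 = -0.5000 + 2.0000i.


|z1| = sqrt((-5.2)^2 + (-8.9)^2) = sqrt(106.25) = 10.3078
|z2| = sqrt((-0.5)^2 + 2^2) = sqrt(4.25) = 2.0616
z1+z2 = -5.7000 - 6.9000i
|z1+z2| = sqrt(80.1) = 8.9499
|z1|+|z2| = 10.3078 + 2.0616 = 12.3694

|z1+z2| = 8.9499 ≤ |z1|+|z2| = 12.3694 (verified)


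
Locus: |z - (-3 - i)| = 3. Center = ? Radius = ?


|z - z0| = r is a circle with center z0 and radius r.
Center = (-3, -1), radius = 3

Circle with center (-3, -1) and radius 3


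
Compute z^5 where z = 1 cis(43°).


r^5 = 1^5 = 1
n*theta = 5*43° = 215° = 215° (mod 360)
a = 1*cos(215°) = -0.8192
b = 1*sin(215°) = -0.5736

1 cis(215°) = -0.8192 - 0.5736i


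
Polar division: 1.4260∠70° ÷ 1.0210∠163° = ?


r = 1.4260 / 1.0210 = 1.3967
theta = 70° - 163° = -93° = 267° (mod 360)

1.3967 cis(267°)


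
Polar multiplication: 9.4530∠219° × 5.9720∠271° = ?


r = 9.4530 * 5.9720 = 56.4533
theta = 219° + 271° = 490° = 130° (mod 360)

56.4533 cis(130°)


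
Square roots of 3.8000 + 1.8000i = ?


|z| = sqrt(14.44+3.24) = 4.2048
sqrt((|z|+a)/2) = sqrt((4.2048+3.8)/2) = sqrt(4.0024) = 2.0006
sqrt((|z|-a)/2) = sqrt((4.2048-3.8)/2) = sqrt(0.2024) = 0.4499

±(2.0006 + 0.4499i) i.e. 2.0006 + 0.4499i and -2.0006 - 0.4499i


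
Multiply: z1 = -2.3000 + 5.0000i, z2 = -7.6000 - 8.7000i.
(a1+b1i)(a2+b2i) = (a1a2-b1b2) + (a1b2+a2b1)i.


Real = -2.3*(-7.6) - 5*(-8.7) = 17.48 - (-43.5) = 60.98
Imag = -2.3*(-8.7) - (7.6)*5 = 20.01 - (38) = -17.99

60.9800 - 17.9900i


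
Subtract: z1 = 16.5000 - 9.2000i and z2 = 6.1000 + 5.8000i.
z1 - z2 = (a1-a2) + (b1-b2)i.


Real: 16.5 - 6.1 = 10.4
Imag: -9.2 - 5.8 = -15

10.4000 - 15.0000i


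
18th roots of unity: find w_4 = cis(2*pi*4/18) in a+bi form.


Angle = 360*4/18 = 80°
a = cos(80°) = 0.1736
b = sin(80°) = 0.9848

0.1736 + 0.9848i


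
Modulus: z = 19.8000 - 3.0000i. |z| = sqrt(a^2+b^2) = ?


|z| = sqrt(19.8^2 + (-3)^2) = sqrt(392.04 + 9) = sqrt(401.04) = 20.0260

|z| = 20.0260


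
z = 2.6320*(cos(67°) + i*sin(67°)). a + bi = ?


a = 2.6320*cos(67°) = 2.6320*0.39073 = 1.0284
b = 2.6320*sin(67°) = 2.6320*0.9205 = 2.4228

1.0284 + 2.4228i


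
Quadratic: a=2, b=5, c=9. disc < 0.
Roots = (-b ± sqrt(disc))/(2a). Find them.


disc = 5^2 - 4*2*9 = 25 - 72 = -47
sqrt(|disc|) = sqrt(47) = 6.8557
Real part = -5/(2*2) = -1.2500
Imag part = 6.8557/(2*2) = 1.7139

-1.2500 ± 1.7139i


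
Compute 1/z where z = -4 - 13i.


|z|^2 = 16+169 = 185
1/z = (-4 + 13i)/185

1/z = -0.0216 + 0.0703i


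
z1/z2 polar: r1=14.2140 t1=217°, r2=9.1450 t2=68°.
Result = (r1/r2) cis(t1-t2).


r = 14.2140 / 9.1450 = 1.5543
theta = 217° - 68° = 149° = 149° (mod 360)

1.5543 cis(149°)


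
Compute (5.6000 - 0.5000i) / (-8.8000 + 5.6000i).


Conjugate of z2 = -8.8000 - 5.6000i
Numerator: (5.6000 - 0.5000i)(-8.8000 - 5.6000i) = -52.0800 - 26.9600i
Denominator: (-8.8)^2 + 5.6^2 = 108.8
Result = (-52.0800 - 26.9600i)/108.8

-0.4787 - 0.2478i


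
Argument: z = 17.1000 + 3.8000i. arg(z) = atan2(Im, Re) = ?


Re = 17.1, Im = 3.8
arg = atan2(3.8, 17.1) = 12.5288 degrees

arg(z) = 12.5288 degrees


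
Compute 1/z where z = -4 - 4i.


|z|^2 = 16+16 = 32
1/z = (-4 + 4i)/32

1/z = -0.1250 + 0.1250i


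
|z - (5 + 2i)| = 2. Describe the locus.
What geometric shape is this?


|z - z0| = r is a circle with center z0 and radius r.
Center = (5, 2), radius = 2

Circle with center (5, 2) and radius 2


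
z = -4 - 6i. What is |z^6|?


|z| = sqrt(16+36) = sqrt(52) = 7.2111
|z^6| = |z|^6 = (sqrt(52))^6 = 52^3 = 140608

|z^6| = 140608


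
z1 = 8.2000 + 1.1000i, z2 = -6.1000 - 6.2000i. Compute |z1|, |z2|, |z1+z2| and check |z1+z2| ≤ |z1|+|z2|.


|z1| = sqrt(8.2^2 + 1.1^2) = sqrt(68.45) = 8.2735
|z2| = sqrt((-6.1)^2 + (-6.2)^2) = sqrt(75.65) = 8.6977
z1+z2 = 2.1000 - 5.1000i
|z1+z2| = sqrt(30.42) = 5.5154
|z1|+|z2| = 8.2735 + 8.6977 = 16.9712

|z1+z2| = 5.5154 ≤ |z1|+|z2| = 16.9712 (verified)


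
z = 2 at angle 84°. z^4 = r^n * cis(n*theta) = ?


r^4 = 2^4 = 16
n*theta = 4*84° = 336° = 336° (mod 360)
a = 16*cos(336°) = 14.6167
b = 16*sin(336°) = -6.5078

16 cis(336°) = 14.6167 - 6.5078i


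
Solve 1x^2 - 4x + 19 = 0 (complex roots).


disc = (-4)^2 - 4*1*19 = 16 - 76 = -60
sqrt(|disc|) = sqrt(60) = 7.7460
Real part = 4/(2*1) = 2.0000
Imag part = 7.7460/(2*1) = 3.8730

2.0000 ± 3.8730i


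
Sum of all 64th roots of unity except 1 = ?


With w = e^(2*pi*i/64), all 64 of the 64th roots of unity w^0 = 1, w, ..., w^(63) sum to 0: 1 + w + ... + w^(63) = (1 - w^64)/(1 - w) = 0 since w^64 = 1, w ≠ 1.
Removing the root 1: w + w^2 + ... + w^(63) = 0 - 1 = -1

Sum = -1


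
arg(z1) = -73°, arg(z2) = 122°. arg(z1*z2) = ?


arg(z1*z2) = -73° + 122° = 49°
Normalized to (-180°, 180°]: 49°

49°


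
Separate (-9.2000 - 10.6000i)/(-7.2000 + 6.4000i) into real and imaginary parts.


Multiply by conjugate: (-9.2000 - 10.6000i)(-7.2000 - 6.4000i) / ((-7.2)^2 + 6.4^2)
Numerator real = -9.2*(-7.2) - (10.6)*6.4 = -1.6
Numerator imag = -10.6*(-7.2) - (-9.2)*6.4 = 135.2
Denominator = 92.8
Re(z) = -1.6/92.8 = -0.0172
Im(z) = 135.2/92.8 = 1.4569

Re(z) = -0.0172, Im(z) = 1.4569


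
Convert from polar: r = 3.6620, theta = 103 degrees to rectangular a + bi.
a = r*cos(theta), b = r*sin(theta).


a = 3.6620*cos(103°) = 3.6620*(-0.22495) = -0.8238
b = 3.6620*sin(103°) = 3.6620*0.97437 = 3.5681

-0.8238 + 3.5681i


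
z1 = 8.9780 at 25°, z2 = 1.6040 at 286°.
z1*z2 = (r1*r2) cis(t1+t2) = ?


r = 8.9780 * 1.6040 = 14.4007
theta = 25° + 286° = 311° = 311° (mod 360)

14.4007 cis(311°)


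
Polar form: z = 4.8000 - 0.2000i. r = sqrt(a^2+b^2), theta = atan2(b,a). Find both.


r = sqrt(23.04+0.04) = sqrt(23.08) = 4.8042
theta = atan2(-0.2, 4.8) = -2.3859 degrees

r = 4.8042, theta = -2.3859 degrees


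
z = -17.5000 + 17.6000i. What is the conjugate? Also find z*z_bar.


z_bar = -17.5000 - 17.6000i
z*z_bar = (-17.5)^2 + 17.6^2 = 306.25 + 309.76 = 616.01

z_bar = -17.5000 - 17.6000i, z*z_bar = 616.01


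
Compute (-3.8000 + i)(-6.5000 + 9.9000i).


Real = -3.8*(-6.5) - 1*9.9 = 24.7 - 9.9 = 14.8
Imag = -3.8*9.9 - (6.5)*1 = -37.62 - (6.5) = -44.12

14.8000 - 44.1200i


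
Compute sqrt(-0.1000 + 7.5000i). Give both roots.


|z| = sqrt(0.01+56.25) = 7.5007
sqrt((|z|+a)/2) = sqrt((7.5007+(-0.1))/2) = sqrt(3.7003) = 1.9236
sqrt((|z|-a)/2) = sqrt((7.5007-(-0.1))/2) = sqrt(3.8003) = 1.9494

±(1.9236 + 1.9494i) i.e. 1.9236 + 1.9494i and -1.9236 - 1.9494i


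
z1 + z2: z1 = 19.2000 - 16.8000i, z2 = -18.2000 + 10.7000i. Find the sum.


Real: 19.2 - 18.2 = 1
Imag: -16.8 + 10.7 = -6.1

1.0000 - 6.1000i


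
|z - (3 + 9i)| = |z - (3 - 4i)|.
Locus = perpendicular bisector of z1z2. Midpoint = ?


Equal distances means the locus is the perpendicular bisector of z1 and z2.
Midpoint = ((3+3)/2, (9+(-4))/2) = (3.0000, 2.5000)

Perpendicular bisector through (3.0000, 2.5000)


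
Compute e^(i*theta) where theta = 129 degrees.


cos(129°) = -0.6293
sin(129°) = 0.7771

e^(i*129°) = -0.6293 + 0.7771i


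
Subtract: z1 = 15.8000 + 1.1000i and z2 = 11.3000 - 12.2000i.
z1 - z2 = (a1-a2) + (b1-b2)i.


Real: 15.8 - 11.3 = 4.5
Imag: 1.1 + 12.2 = 13.3

4.5000 + 13.3000i


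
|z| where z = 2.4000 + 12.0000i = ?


|z| = sqrt(2.4^2 + 12^2) = sqrt(5.76 + 144) = sqrt(149.76) = 12.2376

|z| = 12.2376


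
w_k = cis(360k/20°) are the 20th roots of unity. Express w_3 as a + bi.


Angle = 360*3/20 = 54°
a = cos(54°) = 0.5878
b = sin(54°) = 0.8090

0.5878 + 0.8090i


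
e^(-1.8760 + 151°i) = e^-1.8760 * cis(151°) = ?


e^-1.8760 = 0.1532
cos(151°) = -0.8746
sin(151°) = 0.4848
Real = 0.1532*(-0.8746) = -0.1340
Imag = 0.1532*0.4848 = 0.0743

-0.1340 + 0.0743i


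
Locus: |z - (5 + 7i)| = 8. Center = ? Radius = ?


|z - z0| = r is a circle with center z0 and radius r.
Center = (5, 7), radius = 8

Circle with center (5, 7) and radius 8


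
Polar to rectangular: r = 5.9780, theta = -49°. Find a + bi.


a = 5.9780*cos(-49°) = 5.9780*0.65606 = 3.9219
b = 5.9780*sin(-49°) = 5.9780*(-0.75471) = -4.5117

3.9219 - 4.5117i


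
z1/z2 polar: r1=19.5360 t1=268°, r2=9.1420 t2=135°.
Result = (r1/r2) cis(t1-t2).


r = 19.5360 / 9.1420 = 2.1370
theta = 268° - 135° = 133° = 133° (mod 360)

2.1370 cis(133°)


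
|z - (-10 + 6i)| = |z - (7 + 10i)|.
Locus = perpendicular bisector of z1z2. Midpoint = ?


Equal distances means the locus is the perpendicular bisector of z1 and z2.
Midpoint = ((-10+7)/2, (6+10)/2) = (-1.5000, 8.0000)

Perpendicular bisector through (-1.5000, 8.0000)


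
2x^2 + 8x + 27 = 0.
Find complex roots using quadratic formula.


disc = 8^2 - 4*2*27 = 64 - 216 = -152
sqrt(|disc|) = sqrt(152) = 12.3288
Real part = -8/(2*2) = -2.0000
Imag part = 12.3288/(2*2) = 3.0822

-2.0000 ± 3.0822i


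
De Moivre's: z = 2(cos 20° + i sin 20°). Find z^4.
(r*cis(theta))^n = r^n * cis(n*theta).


r^4 = 2^4 = 16
n*theta = 4*20° = 80° = 80° (mod 360)
a = 16*cos(80°) = 2.7784
b = 16*sin(80°) = 15.7569

16 cis(80°) = 2.7784 + 15.7569i


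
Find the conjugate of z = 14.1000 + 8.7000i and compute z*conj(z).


z_bar = 14.1000 - 8.7000i
z*z_bar = 14.1^2 + 8.7^2 = 198.81 + 75.69 = 274.5

z_bar = 14.1000 - 8.7000i, z*z_bar = 274.5


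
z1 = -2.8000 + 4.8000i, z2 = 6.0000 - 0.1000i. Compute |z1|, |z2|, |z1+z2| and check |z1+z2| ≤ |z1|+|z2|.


|z1| = sqrt((-2.8)^2 + 4.8^2) = sqrt(30.88) = 5.5570
|z2| = sqrt(6^2 + (-0.1)^2) = sqrt(36.01) = 6.0008
z1+z2 = 3.2000 + 4.7000i
|z1+z2| = sqrt(32.33) = 5.6859
|z1|+|z2| = 5.5570 + 6.0008 = 11.5578

|z1+z2| = 5.6859 ≤ |z1|+|z2| = 11.5578 (verified)


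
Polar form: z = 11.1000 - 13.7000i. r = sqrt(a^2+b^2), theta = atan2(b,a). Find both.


r = sqrt(123.21+187.69) = sqrt(310.9) = 17.6324
theta = atan2(-13.7, 11.1) = -50.9850 degrees

r = 17.6324, theta = -50.9850 degrees


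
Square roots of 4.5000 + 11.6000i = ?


|z| = sqrt(20.25+134.56) = 12.4423
sqrt((|z|+a)/2) = sqrt((12.4423+4.5)/2) = sqrt(8.4711) = 2.9105
sqrt((|z|-a)/2) = sqrt((12.4423-4.5)/2) = sqrt(3.9711) = 1.9928

±(2.9105 + 1.9928i) i.e. 2.9105 + 1.9928i and -2.9105 - 1.9928i


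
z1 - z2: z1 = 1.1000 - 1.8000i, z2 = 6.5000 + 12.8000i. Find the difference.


Real: 1.1 - 6.5 = -5.4
Imag: -1.8 - 12.8 = -14.6

-5.4000 - 14.6000i


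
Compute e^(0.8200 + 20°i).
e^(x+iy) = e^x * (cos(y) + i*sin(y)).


e^0.8200 = 2.2705
cos(20°) = 0.9397
sin(20°) = 0.34202
Real = 2.2705*0.9397 = 2.1336
Imag = 2.2705*0.34202 = 0.7766

2.1336 + 0.7766i


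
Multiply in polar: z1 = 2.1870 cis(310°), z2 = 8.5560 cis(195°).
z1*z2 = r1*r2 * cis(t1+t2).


r = 2.1870 * 8.5560 = 18.7120
theta = 310° + 195° = 505° = 145° (mod 360)

18.7120 cis(145°)


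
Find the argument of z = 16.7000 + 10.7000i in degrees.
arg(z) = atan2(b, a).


Re = 16.7, Im = 10.7
arg = atan2(10.7, 16.7) = 32.6484 degrees

arg(z) = 32.6484 degrees


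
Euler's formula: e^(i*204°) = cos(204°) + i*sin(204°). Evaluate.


cos(204°) = -0.9135
sin(204°) = -0.4067

e^(i*204°) = -0.9135 - 0.4067i


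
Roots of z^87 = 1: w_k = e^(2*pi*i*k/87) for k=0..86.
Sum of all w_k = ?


The sum of all 87th roots of unity is 0.
Geometric series: (1 - w^87)/(1 - w) = (1-1)/(1-w) = 0 since w^87 = 1, w ≠ 1.
Alternatively: coefficient of z^86 in z^87 - 1 is 0.

0


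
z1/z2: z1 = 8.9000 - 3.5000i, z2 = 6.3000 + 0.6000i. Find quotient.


Conjugate of z2 = 6.3000 - 0.6000i
Numerator: (8.9000 - 3.5000i)(6.3000 - 0.6000i) = 53.9700 - 27.3900i
Denominator: 6.3^2 + 0.6^2 = 40.05
Result = (53.9700 - 27.3900i)/40.05

1.3476 - 0.6839i


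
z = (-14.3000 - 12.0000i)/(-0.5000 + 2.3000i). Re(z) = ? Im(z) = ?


Multiply by conjugate: (-14.3000 - 12.0000i)(-0.5000 - 2.3000i) / ((-0.5)^2 + 2.3^2)
Numerator real = -14.3*(-0.5) - (12)*2.3 = -20.45
Numerator imag = -12*(-0.5) - (-14.3)*2.3 = 38.89
Denominator = 5.54
Re(z) = -20.45/5.54 = -3.6913
Im(z) = 38.89/5.54 = 7.0199

Re(z) = -3.6913, Im(z) = 7.0199


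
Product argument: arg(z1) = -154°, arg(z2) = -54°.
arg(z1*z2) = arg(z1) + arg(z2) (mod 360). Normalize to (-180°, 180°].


arg(z1*z2) = -154° - 54° = -208°
Normalized to (-180°, 180°]: 152°

152°


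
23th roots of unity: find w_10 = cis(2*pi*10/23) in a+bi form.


Angle = 360*10/23 = 156.5217°
a = cos(156.5217°) = -0.9172
b = sin(156.5217°) = 0.3984

-0.9172 + 0.3984i


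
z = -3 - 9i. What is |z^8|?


|z| = sqrt(9+81) = sqrt(90) = 9.4868
|z^8| = |z|^8 = (sqrt(90))^8 = 90^4 = 65610000

|z^8| = 65610000


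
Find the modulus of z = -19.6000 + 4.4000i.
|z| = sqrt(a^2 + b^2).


|z| = sqrt((-19.6)^2 + 4.4^2) = sqrt(384.16 + 19.36) = sqrt(403.52) = 20.0878

|z| = 20.0878


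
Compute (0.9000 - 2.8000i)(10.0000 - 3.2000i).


Real = 0.9*10 - (-2.8)*(-3.2) = 9 - 8.96 = 0.04
Imag = 0.9*(-3.2) + 10*(-2.8) = -2.88 - (28) = -30.88

0.0400 - 30.8800i


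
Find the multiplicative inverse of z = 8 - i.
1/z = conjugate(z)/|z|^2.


|z|^2 = 64+1 = 65
1/z = (8 + 1i)/65

1/z = 0.1231 + 0.0154i


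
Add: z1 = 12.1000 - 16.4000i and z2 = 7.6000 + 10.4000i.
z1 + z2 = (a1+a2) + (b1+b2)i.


Real: 12.1 + 7.6 = 19.7
Imag: -16.4 + 10.4 = -6

19.7000 - 6.0000i


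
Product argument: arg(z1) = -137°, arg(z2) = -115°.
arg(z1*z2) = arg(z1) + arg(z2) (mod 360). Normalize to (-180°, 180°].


arg(z1*z2) = -137° - 115° = -252°
Normalized to (-180°, 180°]: 108°

108°


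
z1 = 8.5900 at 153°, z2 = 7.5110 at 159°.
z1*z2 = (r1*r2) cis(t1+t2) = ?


r = 8.5900 * 7.5110 = 64.5195
theta = 153° + 159° = 312° = 312° (mod 360)

64.5195 cis(312°)


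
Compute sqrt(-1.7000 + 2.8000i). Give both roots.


|z| = sqrt(2.89+7.84) = 3.2757
sqrt((|z|+a)/2) = sqrt((3.2757+(-1.7))/2) = sqrt(0.7878) = 0.8876
sqrt((|z|-a)/2) = sqrt((3.2757-(-1.7))/2) = sqrt(2.4878) = 1.5773

±(0.8876 + 1.5773i) i.e. 0.8876 + 1.5773i and -0.8876 - 1.5773i


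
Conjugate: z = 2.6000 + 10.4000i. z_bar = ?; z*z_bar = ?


z_bar = 2.6000 - 10.4000i
z*z_bar = 2.6^2 + 10.4^2 = 6.76 + 108.16 = 114.92

z_bar = 2.6000 - 10.4000i, z*z_bar = 114.92


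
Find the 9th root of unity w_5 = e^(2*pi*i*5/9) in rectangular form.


Angle = 360*5/9 = 200°
a = cos(200°) = -0.9397
b = sin(200°) = -0.3420

-0.9397 - 0.3420i


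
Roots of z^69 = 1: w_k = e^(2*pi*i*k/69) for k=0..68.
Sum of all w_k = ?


The sum of all 69th roots of unity is 0.
Geometric series: (1 - w^69)/(1 - w) = (1-1)/(1-w) = 0 since w^69 = 1, w ≠ 1.
Alternatively: coefficient of z^68 in z^69 - 1 is 0.

0


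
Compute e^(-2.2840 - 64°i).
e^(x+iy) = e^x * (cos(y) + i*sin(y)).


e^-2.2840 = 0.1019
cos(-64°) = 0.4384
sin(-64°) = -0.8988
Real = 0.1019*0.4384 = 0.0447
Imag = 0.1019*(-0.8988) = -0.0916

0.0447 - 0.0916i


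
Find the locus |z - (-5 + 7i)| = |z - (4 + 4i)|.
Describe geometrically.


Equal distances means the locus is the perpendicular bisector of z1 and z2.
Midpoint = ((-5+4)/2, (7+4)/2) = (-0.5000, 5.5000)

Perpendicular bisector through (-0.5000, 5.5000)


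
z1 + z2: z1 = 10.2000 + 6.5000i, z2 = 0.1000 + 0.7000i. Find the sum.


Real: 10.2 + 0.1 = 10.3
Imag: 6.5 + 0.7 = 7.2

10.3000 + 7.2000i


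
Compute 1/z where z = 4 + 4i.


|z|^2 = 16+16 = 32
1/z = (4 - 4i)/32

1/z = 0.1250 - 0.1250i


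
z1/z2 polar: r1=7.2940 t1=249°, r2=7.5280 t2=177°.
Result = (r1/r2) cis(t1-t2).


r = 7.2940 / 7.5280 = 0.9689
theta = 249° - 177° = 72° = 72° (mod 360)

0.9689 cis(72°)


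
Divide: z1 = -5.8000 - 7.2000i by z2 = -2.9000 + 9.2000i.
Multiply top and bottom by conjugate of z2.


Conjugate of z2 = -2.9000 - 9.2000i
Numerator: (-5.8000 - 7.2000i)(-2.9000 - 9.2000i) = -49.4200 + 74.2400i
Denominator: (-2.9)^2 + 9.2^2 = 93.05
Result = (-49.4200 + 74.2400i)/93.05

-0.5311 + 0.7979i


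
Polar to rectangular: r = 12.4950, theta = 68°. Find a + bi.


a = 12.4950*cos(68°) = 12.4950*0.374607 = 4.6807
b = 12.4950*sin(68°) = 12.4950*0.927184 = 11.5852

4.6807 + 11.5852i


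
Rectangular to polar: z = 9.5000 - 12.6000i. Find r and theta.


r = sqrt(90.25+158.76) = sqrt(249.01) = 15.7801
theta = atan2(-12.6, 9.5) = -52.9849 degrees

r = 15.7801, theta = -52.9849 degrees


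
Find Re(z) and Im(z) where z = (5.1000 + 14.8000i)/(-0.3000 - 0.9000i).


Multiply by conjugate: (5.1000 + 14.8000i)(-0.3000 + 0.9000i) / ((-0.3)^2 + (-0.9)^2)
Numerator real = 5.1*(-0.3) + 14.8*(-0.9) = -14.85
Numerator imag = 14.8*(-0.3) - 5.1*(-0.9) = 0.15
Denominator = 0.9
Re(z) = -14.85/0.9 = -16.5000
Im(z) = 0.15/0.9 = 0.1667

Re(z) = -16.5000, Im(z) = 0.1667


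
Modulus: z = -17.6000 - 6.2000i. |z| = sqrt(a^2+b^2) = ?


|z| = sqrt((-17.6)^2 + (-6.2)^2) = sqrt(309.76 + 38.44) = sqrt(348.2) = 18.6601

|z| = 18.6601


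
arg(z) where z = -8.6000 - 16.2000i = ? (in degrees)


Re = -8.6, Im = -16.2
arg = atan2(-16.2, -8.6) = -117.9622 degrees

arg(z) = -117.9622 degrees


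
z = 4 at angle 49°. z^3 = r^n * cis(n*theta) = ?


r^3 = 4^3 = 64
n*theta = 3*49° = 147° = 147° (mod 360)
a = 64*cos(147°) = -53.6749
b = 64*sin(147°) = 34.8569

64 cis(147°) = -53.6749 + 34.8569i


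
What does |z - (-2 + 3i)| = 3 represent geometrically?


|z - z0| = r is a circle with center z0 and radius r.
Center = (-2, 3), radius = 3

Circle with center (-2, 3) and radius 3


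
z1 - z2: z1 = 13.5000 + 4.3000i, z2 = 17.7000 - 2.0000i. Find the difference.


Real: 13.5 - 17.7 = -4.2
Imag: 4.3 + 2 = 6.3

-4.2000 + 6.3000i


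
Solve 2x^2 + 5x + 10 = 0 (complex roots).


disc = 5^2 - 4*2*10 = 25 - 80 = -55
sqrt(|disc|) = sqrt(55) = 7.4162
Real part = -5/(2*2) = -1.2500
Imag part = 7.4162/(2*2) = 1.8540

-1.2500 ± 1.8540i


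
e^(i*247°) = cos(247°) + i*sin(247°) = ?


cos(247°) = -0.3907
sin(247°) = -0.9205

e^(i*247°) = -0.3907 - 0.9205i


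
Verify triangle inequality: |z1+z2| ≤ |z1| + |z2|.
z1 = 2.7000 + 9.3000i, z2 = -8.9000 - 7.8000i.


|z1| = sqrt(2.7^2 + 9.3^2) = sqrt(93.78) = 9.6840
|z2| = sqrt((-8.9)^2 + (-7.8)^2) = sqrt(140.05) = 11.8343
z1+z2 = -6.2000 + 1.5000i
|z1+z2| = sqrt(40.69) = 6.3789
|z1|+|z2| = 9.6840 + 11.8343 = 21.5183

|z1+z2| = 6.3789 ≤ |z1|+|z2| = 21.5183 (verified)


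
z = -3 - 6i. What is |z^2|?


|z| = sqrt(9+36) = sqrt(45) = 6.7082
|z^2| = |z|^2 = (sqrt(45))^2 = 45

|z^2| = 45


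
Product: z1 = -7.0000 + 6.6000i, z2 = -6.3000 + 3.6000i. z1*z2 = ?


Real = -7*(-6.3) - 6.6*3.6 = 44.1 - 23.76 = 20.34
Imag = -7*3.6 - (6.3)*6.6 = -25.2 - (41.58) = -66.78

20.3400 - 66.7800i


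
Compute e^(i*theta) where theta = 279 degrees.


cos(279°) = 0.1564
sin(279°) = -0.9877

e^(i*279°) = 0.1564 - 0.9877i


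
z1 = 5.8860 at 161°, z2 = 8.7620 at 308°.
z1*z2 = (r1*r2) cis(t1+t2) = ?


r = 5.8860 * 8.7620 = 51.5731
theta = 161° + 308° = 469° = 109° (mod 360)

51.5731 cis(109°)


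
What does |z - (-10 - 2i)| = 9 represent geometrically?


|z - z0| = r is a circle with center z0 and radius r.
Center = (-10, -2), radius = 9

Circle with center (-10, -2) and radius 9


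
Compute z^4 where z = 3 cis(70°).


r^4 = 3^4 = 81
n*theta = 4*70° = 280° = 280° (mod 360)
a = 81*cos(280°) = 14.0655
b = 81*sin(280°) = -79.7694

81 cis(280°) = 14.0655 - 79.7694i


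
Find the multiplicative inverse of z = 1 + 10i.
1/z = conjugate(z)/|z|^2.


|z|^2 = 1+100 = 101
1/z = (1 - 10i)/101

1/z = 0.0099 - 0.0990i


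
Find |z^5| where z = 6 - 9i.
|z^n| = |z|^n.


|z| = sqrt(36+81) = sqrt(117) = 10.8167
|z^5| = |z|^5 = (sqrt(117))^5 = 117^2 * sqrt(117) = 13689*sqrt(117)

|z^5| = 13689*sqrt(117) ≈ 148069.1742


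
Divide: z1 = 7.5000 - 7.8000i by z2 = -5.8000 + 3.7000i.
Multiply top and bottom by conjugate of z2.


Conjugate of z2 = -5.8000 - 3.7000i
Numerator: (7.5000 - 7.8000i)(-5.8000 - 3.7000i) = -72.3600 + 17.4900i
Denominator: (-5.8)^2 + 3.7^2 = 47.33
Result = (-72.3600 + 17.4900i)/47.33

-1.5288 + 0.3695i


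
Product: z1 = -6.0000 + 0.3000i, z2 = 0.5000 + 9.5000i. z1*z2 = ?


Real = -6*0.5 - 0.3*9.5 = -3 - 2.85 = -5.85
Imag = -6*9.5 + 0.5*0.3 = -57 + 0.15 = -56.85

-5.8500 - 56.8500i


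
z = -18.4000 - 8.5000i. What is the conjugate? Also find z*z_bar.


z_bar = -18.4000 + 8.5000i
z*z_bar = (-18.4)^2 + (-8.5)^2 = 338.56 + 72.25 = 410.81

z_bar = -18.4000 + 8.5000i, z*z_bar = 410.81


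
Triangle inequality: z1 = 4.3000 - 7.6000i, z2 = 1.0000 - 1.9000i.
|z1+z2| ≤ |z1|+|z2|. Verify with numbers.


|z1| = sqrt(4.3^2 + (-7.6)^2) = sqrt(76.25) = 8.7321
|z2| = sqrt(1^2 + (-1.9)^2) = sqrt(4.61) = 2.1471
z1+z2 = 5.3000 - 9.5000i
|z1+z2| = sqrt(118.34) = 10.8784
|z1|+|z2| = 8.7321 + 2.1471 = 10.8792

|z1+z2| = 10.8784 ≤ |z1|+|z2| = 10.8792 (verified)


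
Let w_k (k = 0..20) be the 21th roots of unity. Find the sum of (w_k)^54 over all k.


The roots are w_k = w^k with w = e^(2*pi*i/21), and (w^k)^54 = (w^54)^k.
So S = 1 + u + u^2 + ... + u^(20) with u = w^54.
54 = 2*21 + 12, so 54 is not a multiple of 21: u = (w^21)^2 * w^12 = w^12 ≠ 1 (w is a primitive 21th root), while u^21 = (w^21)^54 = 1.
Geometric series: S = (1 - u^21)/(1 - u) = (1 - 1)/(1 - u) = 0

S = 0


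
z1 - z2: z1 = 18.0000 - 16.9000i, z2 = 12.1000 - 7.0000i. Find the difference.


Real: 18 - 12.1 = 5.9
Imag: -16.9 + 7 = -9.9

5.9000 - 9.9000i


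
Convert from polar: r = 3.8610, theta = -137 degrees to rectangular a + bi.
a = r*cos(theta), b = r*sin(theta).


a = 3.8610*cos(-137°) = 3.8610*(-0.731354) = -2.8238
b = 3.8610*sin(-137°) = 3.8610*(-0.682) = -2.6332

-2.8238 - 2.6332i


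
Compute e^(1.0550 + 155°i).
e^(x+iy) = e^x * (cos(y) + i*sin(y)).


e^1.0550 = 2.8720
cos(155°) = -0.9063
sin(155°) = 0.4226
Real = 2.8720*(-0.9063) = -2.6029
Imag = 2.8720*0.4226 = 1.2137

-2.6029 + 1.2137i


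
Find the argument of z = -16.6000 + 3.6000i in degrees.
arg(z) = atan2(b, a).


Re = -16.6, Im = 3.6
arg = atan2(3.6, -16.6) = 167.7639 degrees

arg(z) = 167.7639 degrees


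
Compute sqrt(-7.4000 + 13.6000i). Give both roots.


|z| = sqrt(54.76+184.96) = 15.4829
sqrt((|z|+a)/2) = sqrt((15.4829+(-7.4))/2) = sqrt(4.0414) = 2.0103
sqrt((|z|-a)/2) = sqrt((15.4829-(-7.4))/2) = sqrt(11.4414) = 3.3825

±(2.0103 + 3.3825i) i.e. 2.0103 + 3.3825i and -2.0103 - 3.3825i


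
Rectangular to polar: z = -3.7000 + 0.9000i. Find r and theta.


r = sqrt(13.69+0.81) = sqrt(14.5) = 3.8079
theta = atan2(0.9, -3.7) = 166.3287 degrees

r = 3.8079, theta = 166.3287 degrees


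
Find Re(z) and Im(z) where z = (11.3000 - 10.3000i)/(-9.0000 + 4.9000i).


Multiply by conjugate: (11.3000 - 10.3000i)(-9.0000 - 4.9000i) / ((-9)^2 + 4.9^2)
Numerator real = 11.3*(-9) - (10.3)*4.9 = -152.17
Numerator imag = -10.3*(-9) - 11.3*4.9 = 37.33
Denominator = 105.01
Re(z) = -152.17/105.01 = -1.4491
Im(z) = 37.33/105.01 = 0.3555

Re(z) = -1.4491, Im(z) = 0.3555


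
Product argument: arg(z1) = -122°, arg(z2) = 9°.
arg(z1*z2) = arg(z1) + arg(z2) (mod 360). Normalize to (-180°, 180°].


arg(z1*z2) = -122° + 9° = -113°
Normalized to (-180°, 180°]: -113°

-113°


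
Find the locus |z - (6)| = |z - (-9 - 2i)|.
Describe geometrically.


Equal distances means the locus is the perpendicular bisector of z1 and z2.
Midpoint = ((6+(-9))/2, (0+(-2))/2) = (-1.5000, -1.0000)

Perpendicular bisector through (-1.5000, -1.0000)


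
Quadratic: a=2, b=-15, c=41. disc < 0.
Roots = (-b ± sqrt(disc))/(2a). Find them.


disc = (-15)^2 - 4*2*41 = 225 - 328 = -103
sqrt(|disc|) = sqrt(103) = 10.1489
Real part = 15/(2*2) = 3.7500
Imag part = 10.1489/(2*2) = 2.5372

3.7500 ± 2.5372i


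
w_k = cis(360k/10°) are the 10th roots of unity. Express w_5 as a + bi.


Angle = 360*5/10 = 180°
a = cos(180°) = -1.0000
b = sin(180°) = 0

-1.0000 + 0i


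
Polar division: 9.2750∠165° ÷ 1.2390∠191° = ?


r = 9.2750 / 1.2390 = 7.4859
theta = 165° - 191° = -26° = 334° (mod 360)

7.4859 cis(334°)


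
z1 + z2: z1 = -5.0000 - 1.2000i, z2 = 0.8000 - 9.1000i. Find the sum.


Real: -5 + 0.8 = -4.2
Imag: -1.2 - 9.1 = -10.3

-4.2000 - 10.3000i


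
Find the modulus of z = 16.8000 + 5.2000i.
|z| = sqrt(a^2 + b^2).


|z| = sqrt(16.8^2 + 5.2^2) = sqrt(282.24 + 27.04) = sqrt(309.28) = 17.5864

|z| = 17.5864


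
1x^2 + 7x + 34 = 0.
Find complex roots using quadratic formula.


disc = 7^2 - 4*1*34 = 49 - 136 = -87
sqrt(|disc|) = sqrt(87) = 9.3274
Real part = -7/(2*1) = -3.5000
Imag part = 9.3274/(2*1) = 4.6637

-3.5000 ± 4.6637i


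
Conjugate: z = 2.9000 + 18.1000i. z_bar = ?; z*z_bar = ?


z_bar = 2.9000 - 18.1000i
z*z_bar = 2.9^2 + 18.1^2 = 8.41 + 327.61 = 336.02

z_bar = 2.9000 - 18.1000i, z*z_bar = 336.02


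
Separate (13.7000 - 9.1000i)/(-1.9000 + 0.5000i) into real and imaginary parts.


Multiply by conjugate: (13.7000 - 9.1000i)(-1.9000 - 0.5000i) / ((-1.9)^2 + 0.5^2)
Numerator real = 13.7*(-1.9) - (9.1)*0.5 = -30.58
Numerator imag = -9.1*(-1.9) - 13.7*0.5 = 10.44
Denominator = 3.86
Re(z) = -30.58/3.86 = -7.9223
Im(z) = 10.44/3.86 = 2.7047

Re(z) = -7.9223, Im(z) = 2.7047


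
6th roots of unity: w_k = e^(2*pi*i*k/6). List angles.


The 6th roots of unity are cis(360k/6°) for k=0..5
Angle step = 360/6 = 60°
Primitive root: cis(60°)
Primitive root = 0.5000 + 0.8660i

6 roots at angles: 0°, 60°, 120°, 180°, 240°, 300°


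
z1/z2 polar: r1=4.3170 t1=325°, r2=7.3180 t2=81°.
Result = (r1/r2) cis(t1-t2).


r = 4.3170 / 7.3180 = 0.5899
theta = 325° - 81° = 244° = 244° (mod 360)

0.5899 cis(244°)


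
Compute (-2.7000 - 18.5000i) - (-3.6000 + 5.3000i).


Real: -2.7 + 3.6 = 0.9
Imag: -18.5 - 5.3 = -23.8

0.9000 - 23.8000i


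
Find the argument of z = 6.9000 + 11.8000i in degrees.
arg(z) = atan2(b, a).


Re = 6.9, Im = 11.8
arg = atan2(11.8, 6.9) = 59.6832 degrees

arg(z) = 59.6832 degrees


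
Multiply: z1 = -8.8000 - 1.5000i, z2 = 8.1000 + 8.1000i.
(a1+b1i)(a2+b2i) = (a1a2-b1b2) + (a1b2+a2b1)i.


Real = -8.8*8.1 - (-1.5)*8.1 = -71.28 - (-12.15) = -59.13
Imag = -8.8*8.1 + 8.1*(-1.5) = -71.28 - (12.15) = -83.43

-59.1300 - 83.4300i


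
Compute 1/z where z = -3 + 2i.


|z|^2 = 9+4 = 13
1/z = (-3 - 2i)/13

1/z = -0.2308 - 0.1538i


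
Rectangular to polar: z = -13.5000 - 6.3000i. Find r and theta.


r = sqrt(182.25+39.69) = sqrt(221.94) = 14.8977
theta = atan2(-6.3, -13.5) = -154.9831 degrees

r = 14.8977, theta = -154.9831 degrees


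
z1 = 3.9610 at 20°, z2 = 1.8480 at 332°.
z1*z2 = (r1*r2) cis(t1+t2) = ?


r = 3.9610 * 1.8480 = 7.3199
theta = 20° + 332° = 352° = 352° (mod 360)

7.3199 cis(352°)


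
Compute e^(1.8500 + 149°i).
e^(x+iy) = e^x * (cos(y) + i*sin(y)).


e^1.8500 = 6.3598
cos(149°) = -0.85717
sin(149°) = 0.515038
Real = 6.3598*(-0.85717) = -5.4514
Imag = 6.3598*0.515038 = 3.2755

-5.4514 + 3.2755i


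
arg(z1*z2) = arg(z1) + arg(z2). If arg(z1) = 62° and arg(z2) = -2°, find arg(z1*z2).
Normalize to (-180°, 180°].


arg(z1*z2) = 62° - 2° = 60°
Normalized to (-180°, 180°]: 60°

60°


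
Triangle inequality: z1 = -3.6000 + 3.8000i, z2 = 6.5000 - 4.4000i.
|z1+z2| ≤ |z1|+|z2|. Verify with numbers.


|z1| = sqrt((-3.6)^2 + 3.8^2) = sqrt(27.4) = 5.2345
|z2| = sqrt(6.5^2 + (-4.4)^2) = sqrt(61.61) = 7.8492
z1+z2 = 2.9000 - 0.6000i
|z1+z2| = sqrt(8.77) = 2.9614
|z1|+|z2| = 5.2345 + 7.8492 = 13.0837

|z1+z2| = 2.9614 ≤ |z1|+|z2| = 13.0837 (verified)


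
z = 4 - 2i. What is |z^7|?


|z| = sqrt(16+4) = sqrt(20) = 4.4721
|z^7| = |z|^7 = (sqrt(20))^7 = 20^3 * sqrt(20) = 8000*sqrt(20)

|z^7| = 8000*sqrt(20) ≈ 35777.0876


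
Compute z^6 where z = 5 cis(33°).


r^6 = 5^6 = 15625
n*theta = 6*33° = 198° = 198° (mod 360)
a = 15625*cos(198°) = -14860.2581
b = 15625*sin(198°) = -4828.3905

15625 cis(198°) = -14860.2581 - 4828.3905i


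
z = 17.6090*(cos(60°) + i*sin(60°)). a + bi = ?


a = 17.6090*cos(60°) = 17.6090*0.5 = 8.8045
b = 17.6090*sin(60°) = 17.6090*0.866025 = 15.2498

8.8045 + 15.2498i


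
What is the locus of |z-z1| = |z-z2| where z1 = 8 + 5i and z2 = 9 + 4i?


Equal distances means the locus is the perpendicular bisector of z1 and z2.
Midpoint = ((8+9)/2, (5+4)/2) = (8.5000, 4.5000)

Perpendicular bisector through (8.5000, 4.5000)


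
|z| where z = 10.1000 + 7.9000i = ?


|z| = sqrt(10.1^2 + 7.9^2) = sqrt(102.01 + 62.41) = sqrt(164.42) = 12.8226

|z| = 12.8226


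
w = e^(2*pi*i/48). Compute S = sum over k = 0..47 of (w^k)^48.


The roots are w_k = w^k with w = e^(2*pi*i/48), and (w^k)^48 = (w^48)^k.
So S = 1 + u + u^2 + ... + u^(47) with u = w^48.
48 = 1*48 + 0, so 48 is a multiple of 48 and u = (w^48)^1 = 1.
Every one of the 48 terms equals 1: S = 48

S = 48


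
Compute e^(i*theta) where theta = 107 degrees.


cos(107°) = -0.2924
sin(107°) = 0.9563

e^(i*107°) = -0.2924 + 0.9563i


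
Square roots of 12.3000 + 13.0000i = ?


|z| = sqrt(151.29+169) = 17.8966
sqrt((|z|+a)/2) = sqrt((17.8966+12.3)/2) = sqrt(15.0983) = 3.8857
sqrt((|z|-a)/2) = sqrt((17.8966-12.3)/2) = sqrt(2.7983) = 1.6728

±(3.8857 + 1.6728i) i.e. 3.8857 + 1.6728i and -3.8857 - 1.6728i


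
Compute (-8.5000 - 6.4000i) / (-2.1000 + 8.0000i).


Conjugate of z2 = -2.1000 - 8.0000i
Numerator: (-8.5000 - 6.4000i)(-2.1000 - 8.0000i) = -33.3500 + 81.4400i
Denominator: (-2.1)^2 + 8^2 = 68.41
Result = (-33.3500 + 81.4400i)/68.41

-0.4875 + 1.1905i


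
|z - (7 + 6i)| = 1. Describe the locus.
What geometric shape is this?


|z - z0| = r is a circle with center z0 and radius r.
Center = (7, 6), radius = 1

Circle with center (7, 6) and radius 1


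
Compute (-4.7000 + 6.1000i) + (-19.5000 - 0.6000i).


Real: -4.7 - 19.5 = -24.2
Imag: 6.1 - 0.6 = 5.5

-24.2000 + 5.5000i


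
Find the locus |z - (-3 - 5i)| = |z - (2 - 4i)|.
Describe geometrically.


Equal distances means the locus is the perpendicular bisector of z1 and z2.
Midpoint = ((-3+2)/2, (-5+(-4))/2) = (-0.5000, -4.5000)

Perpendicular bisector through (-0.5000, -4.5000)


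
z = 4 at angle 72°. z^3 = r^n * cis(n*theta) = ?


r^3 = 4^3 = 64
n*theta = 3*72° = 216° = 216° (mod 360)
a = 64*cos(216°) = -51.7771
b = 64*sin(216°) = -37.6183

64 cis(216°) = -51.7771 - 37.6183i


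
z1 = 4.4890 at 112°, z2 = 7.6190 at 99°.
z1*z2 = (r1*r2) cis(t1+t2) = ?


r = 4.4890 * 7.6190 = 34.2017
theta = 112° + 99° = 211° = 211° (mod 360)

34.2017 cis(211°)


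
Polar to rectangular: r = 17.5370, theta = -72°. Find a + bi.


a = 17.5370*cos(-72°) = 17.5370*0.309017 = 5.4192
b = 17.5370*sin(-72°) = 17.5370*(-0.95106) = -16.6787

5.4192 - 16.6787i


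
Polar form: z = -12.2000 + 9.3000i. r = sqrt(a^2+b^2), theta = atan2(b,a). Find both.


r = sqrt(148.84+86.49) = sqrt(235.33) = 15.3405
theta = atan2(9.3, -12.2) = 142.6819 degrees

r = 15.3405, theta = 142.6819 degrees


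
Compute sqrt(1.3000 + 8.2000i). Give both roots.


|z| = sqrt(1.69+67.24) = 8.3024
sqrt((|z|+a)/2) = sqrt((8.3024+1.3)/2) = sqrt(4.8012) = 2.1912
sqrt((|z|-a)/2) = sqrt((8.3024-1.3)/2) = sqrt(3.5012) = 1.8712

±(2.1912 + 1.8712i) i.e. 2.1912 + 1.8712i and -2.1912 - 1.8712i


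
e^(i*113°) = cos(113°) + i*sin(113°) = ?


cos(113°) = -0.3907
sin(113°) = 0.9205

e^(i*113°) = -0.3907 + 0.9205i


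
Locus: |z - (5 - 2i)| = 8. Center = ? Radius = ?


|z - z0| = r is a circle with center z0 and radius r.
Center = (5, -2), radius = 8

Circle with center (5, -2) and radius 8


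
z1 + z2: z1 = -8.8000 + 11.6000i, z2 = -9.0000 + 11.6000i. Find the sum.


Real: -8.8 - 9 = -17.8
Imag: 11.6 + 11.6 = 23.2

-17.8000 + 23.2000i


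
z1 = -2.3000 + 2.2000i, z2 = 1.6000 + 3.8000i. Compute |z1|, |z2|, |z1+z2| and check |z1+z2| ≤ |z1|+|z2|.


|z1| = sqrt((-2.3)^2 + 2.2^2) = sqrt(10.13) = 3.1828
|z2| = sqrt(1.6^2 + 3.8^2) = sqrt(17) = 4.1231
z1+z2 = -0.7000 + 6.0000i
|z1+z2| = sqrt(36.49) = 6.0407
|z1|+|z2| = 3.1828 + 4.1231 = 7.3059

|z1+z2| = 6.0407 ≤ |z1|+|z2| = 7.3059 (verified)


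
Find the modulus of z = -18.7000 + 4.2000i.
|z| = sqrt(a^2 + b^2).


|z| = sqrt((-18.7)^2 + 4.2^2) = sqrt(349.69 + 17.64) = sqrt(367.33) = 19.1659

|z| = 19.1659


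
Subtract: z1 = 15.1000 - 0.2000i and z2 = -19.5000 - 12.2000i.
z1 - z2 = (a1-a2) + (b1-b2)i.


Real: 15.1 + 19.5 = 34.6
Imag: -0.2 + 12.2 = 12

34.6000 + 12.0000i


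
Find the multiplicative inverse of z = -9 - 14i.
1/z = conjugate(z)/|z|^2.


|z|^2 = 81+196 = 277
1/z = (-9 + 14i)/277

1/z = -0.0325 + 0.0505i


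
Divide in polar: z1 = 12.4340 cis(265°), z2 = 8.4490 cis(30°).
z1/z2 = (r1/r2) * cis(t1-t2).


r = 12.4340 / 8.4490 = 1.4717
theta = 265° - 30° = 235° = 235° (mod 360)

1.4717 cis(235°)


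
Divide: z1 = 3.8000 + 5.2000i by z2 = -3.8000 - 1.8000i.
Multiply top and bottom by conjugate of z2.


Conjugate of z2 = -3.8000 + 1.8000i
Numerator: (3.8000 + 5.2000i)(-3.8000 + 1.8000i) = -23.8000 - 12.9200i
Denominator: (-3.8)^2 + (-1.8)^2 = 17.68
Result = (-23.8000 - 12.9200i)/17.68

-1.3462 - 0.7308i


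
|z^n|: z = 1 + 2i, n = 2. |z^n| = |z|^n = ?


|z| = sqrt(1+4) = sqrt(5) = 2.2361
|z^2| = |z|^2 = (sqrt(5))^2 = 5

|z^2| = 5


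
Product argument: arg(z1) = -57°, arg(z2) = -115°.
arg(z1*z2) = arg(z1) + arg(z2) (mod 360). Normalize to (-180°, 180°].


arg(z1*z2) = -57° - 115° = -172°
Normalized to (-180°, 180°]: -172°

-172°


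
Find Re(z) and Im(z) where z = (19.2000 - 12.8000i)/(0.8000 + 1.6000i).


Multiply by conjugate: (19.2000 - 12.8000i)(0.8000 - 1.6000i) / (0.8^2 + 1.6^2)
Numerator real = 19.2*0.8 - (12.8)*1.6 = -5.12
Numerator imag = -12.8*0.8 - 19.2*1.6 = -40.96
Denominator = 3.2
Re(z) = -5.12/3.2 = -1.6000
Im(z) = -40.96/3.2 = -12.8000

Re(z) = -1.6000, Im(z) = -12.8000


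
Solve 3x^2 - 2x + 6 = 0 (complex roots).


disc = (-2)^2 - 4*3*6 = 4 - 72 = -68
sqrt(|disc|) = sqrt(68) = 8.2462
Real part = 2/(2*3) = 0.3333
Imag part = 8.2462/(2*3) = 1.3744

0.3333 ± 1.3744i


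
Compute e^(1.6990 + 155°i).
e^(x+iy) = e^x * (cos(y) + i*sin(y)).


e^1.6990 = 5.4685
cos(155°) = -0.9063
sin(155°) = 0.42262
Real = 5.4685*(-0.9063) = -4.9561
Imag = 5.4685*0.42262 = 2.3111

-4.9561 + 2.3111i


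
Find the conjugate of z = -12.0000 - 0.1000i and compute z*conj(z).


z_bar = -12.0000 + 0.1000i
z*z_bar = (-12)^2 + (-0.1)^2 = 144 + 0.01 = 144.01

z_bar = -12.0000 + 0.1000i, z*z_bar = 144.01
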